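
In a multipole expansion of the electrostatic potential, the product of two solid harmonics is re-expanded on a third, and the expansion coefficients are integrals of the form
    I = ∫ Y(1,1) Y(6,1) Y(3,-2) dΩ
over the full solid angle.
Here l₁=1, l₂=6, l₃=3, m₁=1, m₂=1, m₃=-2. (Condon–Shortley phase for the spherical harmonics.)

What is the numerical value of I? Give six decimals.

0.000000

|1−6|≤3≤1+6 violated ⇒ I = 0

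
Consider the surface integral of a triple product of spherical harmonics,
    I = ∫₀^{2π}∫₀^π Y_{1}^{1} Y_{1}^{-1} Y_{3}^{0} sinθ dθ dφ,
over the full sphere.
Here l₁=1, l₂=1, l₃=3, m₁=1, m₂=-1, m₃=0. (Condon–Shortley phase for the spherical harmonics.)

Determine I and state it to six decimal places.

l₃=3 ∉ [0,2] — triangle fails ⇒ I = 0

0.000000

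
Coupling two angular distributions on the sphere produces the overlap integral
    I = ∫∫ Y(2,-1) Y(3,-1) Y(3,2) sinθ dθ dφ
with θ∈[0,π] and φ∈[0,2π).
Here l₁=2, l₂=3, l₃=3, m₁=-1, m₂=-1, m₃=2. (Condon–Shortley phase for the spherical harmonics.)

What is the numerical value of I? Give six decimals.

0.162868

Checks pass: Σm=0; 8 even; l₃=3∈[1,5].
(2·2+1)(2·3+1)(2·3+1) = 245
Δ: 2! 2! 4! / 9! → 1/3780
sum: t=0:+1/24 t=1:−1/4 t=2:+1/24 = -1/6
3j²(2 3 3; 0 0 0) = Δ·Π!·Σ² = 4/105  (sign +1)
sum: t=1:−1/12 t=2:+1/48 = -1/16
3j²(2 3 3; -1 -1 2) = Δ·Π!·Σ² = 1/28  (sign +1)
combine: 4πI² = 245·4/105·1/28 = 1/3
take √, sign +1: I = 0.16286750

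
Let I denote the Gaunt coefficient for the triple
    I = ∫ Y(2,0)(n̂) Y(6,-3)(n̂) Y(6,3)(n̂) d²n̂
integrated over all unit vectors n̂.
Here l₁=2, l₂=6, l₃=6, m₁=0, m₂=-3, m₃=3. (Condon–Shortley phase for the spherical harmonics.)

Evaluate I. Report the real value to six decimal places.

Rules hold: Σm=0, L=14 even, 4≤6≤8.
N = 5·13·13 = 845
Δ = 2!·2!·10!/15! = 1/90090
Racah Σ t=0..2: t=0:+1/69120 t=1:−1/14400 t=2:+1/69120 = -7/172800
⇒ 3j(2 6 6; 0 0 0)² = 14/715, sgn -1
Racah Σ t=0..2: t=0:+1/120960 t=1:−1/80640 t=2:+1/1451520 = -1/290304
⇒ 3j(2 6 6; 0 -3 3)² = 5/2002, sgn +1
4πI² = N·(3j₀)²·(3jₘ)² = 5/121
I = -1·√(0.0413223/4π) = -0.05734392

-0.057344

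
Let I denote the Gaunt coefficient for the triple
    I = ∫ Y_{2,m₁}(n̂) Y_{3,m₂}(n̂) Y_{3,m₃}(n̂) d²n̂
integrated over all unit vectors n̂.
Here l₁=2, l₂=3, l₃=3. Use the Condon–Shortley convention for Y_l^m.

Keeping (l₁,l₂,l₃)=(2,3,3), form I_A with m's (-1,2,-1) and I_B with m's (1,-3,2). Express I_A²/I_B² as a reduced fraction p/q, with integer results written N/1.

Shared (l₁,l₂,l₃)=(2,3,3): N and (l;000)² cancel in I_A²/I_B².
A: Δ = 2!·2!·4!/9! = 1/3780; Racah Σ t=1..2: t=1:−1/48 t=2:+1/12 = 1/16; ⇒ 3j(2 3 3; -1 2 -1)² = 1/28, sgn +1
B: Δ = 2!·2!·4!/9! = 1/3780; Racah Σ t=0..0: t=0:+1/48 = 1/48; ⇒ 3j(2 3 3; 1 -3 2)² = 5/84, sgn -1
I_A²/I_B² = (1/28)/(5/84) = 3/5

3/5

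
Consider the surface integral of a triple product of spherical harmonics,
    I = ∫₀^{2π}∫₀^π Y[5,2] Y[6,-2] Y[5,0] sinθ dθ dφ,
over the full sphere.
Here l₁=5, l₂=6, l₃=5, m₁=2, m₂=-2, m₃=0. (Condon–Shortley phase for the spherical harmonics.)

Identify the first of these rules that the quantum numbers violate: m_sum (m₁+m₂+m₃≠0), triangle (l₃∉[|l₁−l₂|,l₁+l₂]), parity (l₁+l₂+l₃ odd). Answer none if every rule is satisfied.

none

Σmᵢ = 0  ✓
l₃∈[|l₁−l₂|,l₁+l₂]=[1,11], have l₃=5  ✓
Σlᵢ = 16 ⇒ even  ✓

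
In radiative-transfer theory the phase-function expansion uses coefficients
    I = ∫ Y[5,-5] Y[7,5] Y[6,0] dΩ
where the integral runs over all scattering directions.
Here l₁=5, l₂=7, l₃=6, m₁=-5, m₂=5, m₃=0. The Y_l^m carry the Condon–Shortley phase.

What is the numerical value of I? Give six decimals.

-0.160857

Checks pass: Σm=0; 18 even; l₃=6∈[2,12].
(2·5+1)(2·7+1)(2·6+1) = 2145
Δ: 6! 4! 8! / 19! → 1/174594420
sum: t=1:−1/4147200 t=2:+1/207360 t=3:−1/82944 t=4:+1/207360 t=5:−1/4147200 = -1/345600
3j²(5 7 6; 0 0 0) = Δ·Π!·Σ² = 420/46189  (sign -1)
sum: t=6:+1/24883200 = 1/24883200
3j²(5 7 6; -5 5 0) = Δ·Π!·Σ² = 70/4199  (sign +1)
combine: 4πI² = 2145·420/46189·70/4199 = 441000/1356277
take √, sign -1: I = -0.16085707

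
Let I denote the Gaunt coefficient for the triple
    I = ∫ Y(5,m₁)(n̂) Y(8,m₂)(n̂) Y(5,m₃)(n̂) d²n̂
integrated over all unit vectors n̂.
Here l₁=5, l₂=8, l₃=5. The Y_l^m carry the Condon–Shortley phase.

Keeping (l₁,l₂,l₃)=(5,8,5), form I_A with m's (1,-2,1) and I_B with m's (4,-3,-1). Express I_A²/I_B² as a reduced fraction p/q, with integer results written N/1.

63/88

Shared (l₁,l₂,l₃)=(5,8,5): N and (l;000)² cancel in I_A²/I_B².
A: Δ = 8!·2!·8!/19! = 1/37413090; Racah Σ t=2..4: t=2:+1/1658880 t=3:−1/518400 t=4:+1/1658880 = -1/1382400; ⇒ 3j(5 8 5; 1 -2 1)² = 504/46189, sgn -1
B: Δ = 8!·2!·8!/19! = 1/37413090; Racah Σ t=0..1: t=0:+1/29030400 t=1:−1/5806080 = -1/7257600; ⇒ 3j(5 8 5; 4 -3 -1)² = 64/4199, sgn -1
I_A²/I_B² = (504/46189)/(64/4199) = 63/88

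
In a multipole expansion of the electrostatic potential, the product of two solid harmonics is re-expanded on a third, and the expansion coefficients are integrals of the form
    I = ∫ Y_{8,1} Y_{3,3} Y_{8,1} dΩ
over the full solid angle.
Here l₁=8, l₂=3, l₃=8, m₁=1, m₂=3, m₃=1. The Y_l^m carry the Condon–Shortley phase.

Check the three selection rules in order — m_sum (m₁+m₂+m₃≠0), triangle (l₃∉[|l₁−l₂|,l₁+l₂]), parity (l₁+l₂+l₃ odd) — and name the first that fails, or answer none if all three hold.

m₁+m₂+m₃ = 1 + 3 + 1 = 5  ✗
triangle: |8−3|=5 ≤ l₃=8 ≤ 8+3=11
parity: l₁+l₂+l₃ = 19 is odd

m_sum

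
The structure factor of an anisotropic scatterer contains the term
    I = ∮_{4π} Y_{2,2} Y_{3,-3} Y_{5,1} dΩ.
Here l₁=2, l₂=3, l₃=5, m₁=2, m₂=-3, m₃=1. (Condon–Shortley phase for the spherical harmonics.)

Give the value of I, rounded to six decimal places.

Checks pass: Σm=0; 10 even; l₃=5∈[1,5].
(2·2+1)(2·3+1)(2·5+1) = 385
Δ: 0! 4! 6! / 11! → 1/2310
sum: t=0:+1/144 = 1/144
3j²(2 3 5; 0 0 0) = Δ·Π!·Σ² = 10/231  (sign -1)
sum: t=0:+1/17280 = 1/17280
3j²(2 3 5; 2 -3 1) = Δ·Π!·Σ² = 1/2310  (sign +1)
combine: 4πI² = 385·10/231·1/2310 = 5/693
take √, sign -1: I = -0.02396147

-0.023961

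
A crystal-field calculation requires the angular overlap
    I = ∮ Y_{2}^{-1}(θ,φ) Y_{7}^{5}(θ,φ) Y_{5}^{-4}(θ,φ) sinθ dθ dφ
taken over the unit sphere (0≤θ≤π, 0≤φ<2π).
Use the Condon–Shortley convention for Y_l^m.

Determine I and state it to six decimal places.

-0.237707

Checks pass: Σm=0; 14 even; l₃=5∈[5,9].
(2·2+1)(2·7+1)(2·5+1) = 825
Δ: 4! 0! 10! / 15! → 1/15015
sum: t=2:+1/57600 = 1/57600
3j²(2 7 5; 0 0 0) = Δ·Π!·Σ² = 21/715  (sign -1)
sum: t=3:−1/2177280 = -1/2177280
3j²(2 7 5; -1 5 -4) = Δ·Π!·Σ² = 8/273  (sign +1)
combine: 4πI² = 825·21/715·8/273 = 120/169
take √, sign -1: I = -0.23770720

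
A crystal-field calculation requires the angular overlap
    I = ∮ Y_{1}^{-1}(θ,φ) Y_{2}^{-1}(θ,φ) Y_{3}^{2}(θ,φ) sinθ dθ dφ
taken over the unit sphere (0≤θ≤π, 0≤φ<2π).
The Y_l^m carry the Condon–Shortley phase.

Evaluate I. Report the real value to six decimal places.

Rules hold: Σm=0, L=6 even, 1≤3≤3.
N = 3·5·7 = 105
Δ = 0!·2!·4!/7! = 1/105
Racah Σ t=0..0: t=0:+1/4 = 1/4
⇒ 3j(1 2 3; 0 0 0)² = 3/35, sgn -1
Racah Σ t=0..0: t=0:+1/12 = 1/12
⇒ 3j(1 2 3; -1 -1 2)² = 2/21, sgn -1
4πI² = N·(3j₀)²·(3jₘ)² = 6/7
I = +1·√(0.857143/4π) = 0.26116903

0.261169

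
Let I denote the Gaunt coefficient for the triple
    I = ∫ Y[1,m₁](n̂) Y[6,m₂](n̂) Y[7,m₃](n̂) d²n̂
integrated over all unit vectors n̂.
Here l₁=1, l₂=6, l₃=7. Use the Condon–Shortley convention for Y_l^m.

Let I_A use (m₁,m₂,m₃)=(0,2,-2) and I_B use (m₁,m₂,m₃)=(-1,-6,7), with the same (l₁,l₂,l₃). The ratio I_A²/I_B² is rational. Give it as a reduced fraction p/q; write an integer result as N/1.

Same 1,6,7: normalisation and zero-m 3j drop out of the ratio.
A: Δ: 0! 2! 12! / 15! → 1/1365; sum: t=0:+1/967680 = 1/967680; 3j²(1 6 7; 0 2 -2) = Δ·Π!·Σ² = 3/91  (sign -1)
B: Δ: 0! 2! 12! / 15! → 1/1365; sum: t=0:+1/958003200 = 1/958003200; 3j²(1 6 7; -1 -6 7) = Δ·Π!·Σ² = 1/15  (sign +1)
I_A²/I_B² = (3/91)/(1/15) = 45/91

45/91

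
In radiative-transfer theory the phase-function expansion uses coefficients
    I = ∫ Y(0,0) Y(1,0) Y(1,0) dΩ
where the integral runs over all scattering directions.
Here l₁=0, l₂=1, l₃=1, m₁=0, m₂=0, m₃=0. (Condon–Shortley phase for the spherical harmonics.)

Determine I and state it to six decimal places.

m-sum 0 ✓  L=2 even ✓  1≤1≤1 ✓
Π(2lᵢ+1) = 1×3×3 = 9
triangle coeff Δ(0,1,1) = 1/3
Σ_t [0,0]: t=0:+1/1 = 1/1
(3j)²=1/3 [(0 1 1; 0 0 0)], sign=-1
(m-triple is (0,0,0) — same symbol as above.)
⇒ 4πI² = 1/1
I = (+1)√(1/1/(4π)) = 0.28209479

0.282095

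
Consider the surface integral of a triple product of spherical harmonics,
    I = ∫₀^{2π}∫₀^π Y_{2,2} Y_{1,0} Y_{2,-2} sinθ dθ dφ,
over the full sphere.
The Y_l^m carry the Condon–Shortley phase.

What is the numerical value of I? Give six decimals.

L=5 odd ⇒ parity kills the (l;000) factor ⇒ I = 0

0.000000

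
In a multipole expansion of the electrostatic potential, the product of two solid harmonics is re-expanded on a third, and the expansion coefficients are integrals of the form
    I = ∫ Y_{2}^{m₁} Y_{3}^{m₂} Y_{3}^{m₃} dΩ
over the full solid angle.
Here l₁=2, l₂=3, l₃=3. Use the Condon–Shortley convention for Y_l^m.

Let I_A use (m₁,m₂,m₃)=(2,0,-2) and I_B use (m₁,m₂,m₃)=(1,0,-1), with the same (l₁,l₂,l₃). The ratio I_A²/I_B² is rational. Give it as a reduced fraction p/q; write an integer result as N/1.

Same 2,3,3: normalisation and zero-m 3j drop out of the ratio.
A: Δ: 2! 2! 4! / 9! → 1/3780; sum: t=0:+1/24 = 1/24; 3j²(2 3 3; 2 0 -2) = Δ·Π!·Σ² = 1/21  (sign -1)
B: Δ: 2! 2! 4! / 9! → 1/3780; sum: t=0:+1/12 t=1:−1/8 = -1/24; 3j²(2 3 3; 1 0 -1) = Δ·Π!·Σ² = 1/210  (sign -1)
I_A²/I_B² = (1/21)/(1/210) = 10/1

10/1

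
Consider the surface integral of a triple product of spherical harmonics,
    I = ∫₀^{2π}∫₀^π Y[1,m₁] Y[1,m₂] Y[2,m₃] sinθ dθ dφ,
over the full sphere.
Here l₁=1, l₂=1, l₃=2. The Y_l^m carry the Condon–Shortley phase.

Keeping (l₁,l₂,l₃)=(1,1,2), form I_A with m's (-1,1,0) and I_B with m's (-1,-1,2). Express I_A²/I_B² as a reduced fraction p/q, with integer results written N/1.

Shared (l₁,l₂,l₃)=(1,1,2): N and (l;000)² cancel in I_A²/I_B².
A: Δ = 0!·2!·2!/5! = 1/30; Racah Σ t=0..0: t=0:+1/4 = 1/4; ⇒ 3j(1 1 2; -1 1 0)² = 1/30, sgn +1
B: Δ = 0!·2!·2!/5! = 1/30; Racah Σ t=0..0: t=0:+1/4 = 1/4; ⇒ 3j(1 1 2; -1 -1 2)² = 1/5, sgn +1
I_A²/I_B² = (1/30)/(1/5) = 1/6

1/6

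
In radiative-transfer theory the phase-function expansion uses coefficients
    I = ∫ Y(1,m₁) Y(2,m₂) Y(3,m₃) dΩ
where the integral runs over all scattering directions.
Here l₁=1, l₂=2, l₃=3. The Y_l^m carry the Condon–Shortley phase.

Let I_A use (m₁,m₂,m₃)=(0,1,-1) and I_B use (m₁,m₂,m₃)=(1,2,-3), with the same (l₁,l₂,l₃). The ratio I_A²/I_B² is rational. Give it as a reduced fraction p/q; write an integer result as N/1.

8/15

Shared (l₁,l₂,l₃)=(1,2,3): N and (l;000)² cancel in I_A²/I_B².
A: Δ = 0!·2!·4!/7! = 1/105; Racah Σ t=0..0: t=0:+1/6 = 1/6; ⇒ 3j(1 2 3; 0 1 -1)² = 8/105, sgn +1
B: Δ = 0!·2!·4!/7! = 1/105; Racah Σ t=0..0: t=0:+1/48 = 1/48; ⇒ 3j(1 2 3; 1 2 -3)² = 1/7, sgn +1
I_A²/I_B² = (8/105)/(1/7) = 8/15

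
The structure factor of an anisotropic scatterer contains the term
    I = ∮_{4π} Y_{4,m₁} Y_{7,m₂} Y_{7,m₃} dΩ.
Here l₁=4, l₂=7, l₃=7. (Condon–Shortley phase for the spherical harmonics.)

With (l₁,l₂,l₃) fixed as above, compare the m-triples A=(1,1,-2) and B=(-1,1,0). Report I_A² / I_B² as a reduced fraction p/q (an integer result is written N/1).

1369/189

Shared (l₁,l₂,l₃)=(4,7,7): N and (l;000)² cancel in I_A²/I_B².
A: Δ = 4!·4!·10!/19! = 1/58198140; Racah Σ t=0..3: t=0:+1/11612160 t=1:−1/725760 t=2:+1/414720 t=3:−1/2073600 = 37/58060800; ⇒ 3j(4 7 7; 1 1 -2)² = 4107/646646, sgn -1
B: Δ = 4!·4!·10!/19! = 1/58198140; Racah Σ t=1..4: t=1:−1/4354560 t=2:+1/414720 t=3:−1/345600 t=4:+1/2488320 = -1/3225600; ⇒ 3j(4 7 7; -1 1 0)² = 81/92378, sgn +1
I_A²/I_B² = (4107/646646)/(81/92378) = 1369/189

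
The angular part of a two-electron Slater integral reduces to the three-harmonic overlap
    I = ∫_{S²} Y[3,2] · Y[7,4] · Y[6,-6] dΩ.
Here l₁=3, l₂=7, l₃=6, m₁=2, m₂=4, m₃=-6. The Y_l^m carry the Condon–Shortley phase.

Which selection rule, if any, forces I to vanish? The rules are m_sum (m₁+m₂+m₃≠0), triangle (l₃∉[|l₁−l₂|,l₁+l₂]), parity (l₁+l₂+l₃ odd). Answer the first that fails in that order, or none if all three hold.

none

Σmᵢ = 0  ✓
l₃∈[|l₁−l₂|,l₁+l₂]=[4,10], have l₃=6  ✓
Σlᵢ = 16 ⇒ even  ✓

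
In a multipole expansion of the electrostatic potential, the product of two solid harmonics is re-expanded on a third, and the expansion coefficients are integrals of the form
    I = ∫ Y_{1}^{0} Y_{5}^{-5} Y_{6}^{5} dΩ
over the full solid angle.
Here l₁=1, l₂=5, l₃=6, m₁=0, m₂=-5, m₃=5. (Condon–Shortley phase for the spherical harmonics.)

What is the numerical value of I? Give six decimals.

-0.135514

Checks pass: Σm=0; 12 even; l₃=6∈[4,6].
(2·1+1)(2·5+1)(2·6+1) = 429
Δ: 0! 2! 10! / 13! → 1/858
sum: t=0:+1/14400 = 1/14400
3j²(1 5 6; 0 0 0) = Δ·Π!·Σ² = 6/143  (sign +1)
sum: t=0:+1/3628800 = 1/3628800
3j²(1 5 6; 0 -5 5) = Δ·Π!·Σ² = 1/78  (sign -1)
combine: 4πI² = 429·6/143·1/78 = 3/13
take √, sign -1: I = -0.13551395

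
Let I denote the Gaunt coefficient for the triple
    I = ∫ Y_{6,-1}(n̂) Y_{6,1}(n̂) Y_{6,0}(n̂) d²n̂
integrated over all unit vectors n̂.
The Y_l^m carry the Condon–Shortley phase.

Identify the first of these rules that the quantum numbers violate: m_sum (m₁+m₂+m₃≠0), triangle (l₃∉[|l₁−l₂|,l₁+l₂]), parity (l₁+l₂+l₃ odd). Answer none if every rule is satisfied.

azimuthal sum: -1 + 1 + 0 = 0  ✓
0 ≤ 6 ≤ 12 (triangle on l)  ✓
L = 6 + 6 + 6 = 18 (even)  ✓

none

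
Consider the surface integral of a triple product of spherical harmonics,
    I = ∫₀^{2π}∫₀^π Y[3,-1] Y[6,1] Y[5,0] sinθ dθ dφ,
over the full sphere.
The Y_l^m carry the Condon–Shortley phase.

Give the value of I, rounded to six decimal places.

-0.077843

m-sum 0 ✓  L=14 even ✓  3≤5≤9 ✓
Π(2lᵢ+1) = 7×13×11 = 1001
triangle coeff Δ(3,6,5) = 1/675675
Σ_t [1,3]: t=1:−1/8640 t=2:+1/2304 t=3:−1/8640 = 7/34560
(3j)²=7/429 [(3 6 5; 0 0 0)], sign=-1
Σ_t [2,4]: t=2:+1/5760 t=3:−1/3456 t=4:+1/34560 = -1/11520
(3j)²=2/429 [(3 6 5; -1 1 0)], sign=+1
⇒ 4πI² = 98/1287
I = (-1)√(98/1287/(4π)) = -0.07784287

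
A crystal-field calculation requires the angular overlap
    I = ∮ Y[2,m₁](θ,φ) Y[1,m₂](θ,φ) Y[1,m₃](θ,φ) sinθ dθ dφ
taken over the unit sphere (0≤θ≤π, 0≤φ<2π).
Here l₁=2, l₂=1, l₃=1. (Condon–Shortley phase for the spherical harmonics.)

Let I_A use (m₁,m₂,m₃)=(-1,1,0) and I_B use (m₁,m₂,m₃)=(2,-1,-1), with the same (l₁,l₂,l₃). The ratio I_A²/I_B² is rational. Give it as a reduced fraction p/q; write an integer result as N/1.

1/2

Shared (l₁,l₂,l₃)=(2,1,1): N and (l;000)² cancel in I_A²/I_B².
A: Δ = 2!·2!·0!/5! = 1/30; Racah Σ t=2..2: t=2:+1/2 = 1/2; ⇒ 3j(2 1 1; -1 1 0)² = 1/10, sgn -1
B: Δ = 2!·2!·0!/5! = 1/30; Racah Σ t=0..0: t=0:+1/4 = 1/4; ⇒ 3j(2 1 1; 2 -1 -1)² = 1/5, sgn +1
I_A²/I_B² = (1/10)/(1/5) = 1/2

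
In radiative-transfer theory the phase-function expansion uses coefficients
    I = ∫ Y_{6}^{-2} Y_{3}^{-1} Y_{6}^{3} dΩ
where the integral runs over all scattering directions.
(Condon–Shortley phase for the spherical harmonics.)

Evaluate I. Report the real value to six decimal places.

Σlᵢ=15 odd — θ-integrand is odd under cosθ→−cosθ; I=0

0.000000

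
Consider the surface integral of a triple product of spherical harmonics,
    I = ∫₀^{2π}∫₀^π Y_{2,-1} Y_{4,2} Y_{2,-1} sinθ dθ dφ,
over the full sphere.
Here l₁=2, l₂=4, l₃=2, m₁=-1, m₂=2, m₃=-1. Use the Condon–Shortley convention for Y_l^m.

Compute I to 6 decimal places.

0.254875

m-sum 0 ✓  L=8 even ✓  2≤2≤6 ✓
Π(2lᵢ+1) = 5×9×5 = 225
triangle coeff Δ(2,4,2) = 1/630
Σ_t [2,2]: t=2:+1/16 = 1/16
(3j)²=2/35 [(2 4 2; 0 0 0)], sign=+1
Σ_t [3,3]: t=3:−1/36 = -1/36
(3j)²=4/63 [(2 4 2; -1 2 -1)], sign=+1
⇒ 4πI² = 40/49
I = (+1)√(40/49/(4π)) = 0.25487487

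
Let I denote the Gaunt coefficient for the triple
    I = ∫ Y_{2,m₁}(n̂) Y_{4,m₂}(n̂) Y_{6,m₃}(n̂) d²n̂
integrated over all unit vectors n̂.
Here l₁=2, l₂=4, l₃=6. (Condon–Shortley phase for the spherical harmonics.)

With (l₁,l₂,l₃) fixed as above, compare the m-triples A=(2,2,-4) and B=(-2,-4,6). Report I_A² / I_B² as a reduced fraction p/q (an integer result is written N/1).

Same 2,4,6: normalisation and zero-m 3j drop out of the ratio.
A: Δ: 0! 4! 8! / 13! → 1/6435; sum: t=0:+1/34560 = 1/34560; 3j²(2 4 6; 2 2 -4) = Δ·Π!·Σ² = 14/429  (sign +1)
B: Δ: 0! 4! 8! / 13! → 1/6435; sum: t=0:+1/967680 = 1/967680; 3j²(2 4 6; -2 -4 6) = Δ·Π!·Σ² = 1/13  (sign +1)
I_A²/I_B² = (14/429)/(1/13) = 14/33

14/33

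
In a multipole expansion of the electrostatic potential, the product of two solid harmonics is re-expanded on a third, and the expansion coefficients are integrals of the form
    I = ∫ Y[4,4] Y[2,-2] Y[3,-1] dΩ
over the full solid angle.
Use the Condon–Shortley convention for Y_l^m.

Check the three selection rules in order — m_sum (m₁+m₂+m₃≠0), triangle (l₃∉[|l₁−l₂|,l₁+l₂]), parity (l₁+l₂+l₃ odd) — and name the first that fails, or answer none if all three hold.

m₁+m₂+m₃ = 4 − 2 − 1 = 1  ✗
triangle: |4−2|=2 ≤ l₃=3 ≤ 4+2=6
parity: l₁+l₂+l₃ = 9 is odd

m_sum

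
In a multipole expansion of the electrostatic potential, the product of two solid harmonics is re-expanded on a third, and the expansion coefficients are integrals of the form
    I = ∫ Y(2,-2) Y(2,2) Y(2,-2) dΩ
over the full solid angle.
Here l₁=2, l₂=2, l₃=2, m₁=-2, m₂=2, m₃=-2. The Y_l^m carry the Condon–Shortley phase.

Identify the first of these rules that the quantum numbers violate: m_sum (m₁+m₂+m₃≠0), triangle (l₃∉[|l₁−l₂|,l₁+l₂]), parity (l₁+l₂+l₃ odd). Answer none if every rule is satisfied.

azimuthal sum: -2 + 2 − 2 = -2  ✗
0 ≤ 2 ≤ 4 (triangle on l)
L = 2 + 2 + 2 = 6 (even)

m_sum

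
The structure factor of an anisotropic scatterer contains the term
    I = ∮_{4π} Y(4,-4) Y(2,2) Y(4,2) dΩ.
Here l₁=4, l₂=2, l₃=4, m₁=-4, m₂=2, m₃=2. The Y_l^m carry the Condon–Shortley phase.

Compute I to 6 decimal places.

-0.106180

Rules hold: Σm=0, L=10 even, 2≤4≤6.
N = 9·5·9 = 405
Δ = 2!·6!·2!/11! = 1/13860
Racah Σ t=0..2: t=0:+1/192 t=1:−1/36 t=2:+1/192 = -5/288
⇒ 3j(4 2 4; 0 0 0)² = 20/693, sgn -1
Racah Σ t=2..2: t=2:+1/2880 = 1/2880
⇒ 3j(4 2 4; -4 2 2)² = 2/165, sgn +1
4πI² = N·(3j₀)²·(3jₘ)² = 120/847
I = -1·√(0.141677/4π) = -0.10618031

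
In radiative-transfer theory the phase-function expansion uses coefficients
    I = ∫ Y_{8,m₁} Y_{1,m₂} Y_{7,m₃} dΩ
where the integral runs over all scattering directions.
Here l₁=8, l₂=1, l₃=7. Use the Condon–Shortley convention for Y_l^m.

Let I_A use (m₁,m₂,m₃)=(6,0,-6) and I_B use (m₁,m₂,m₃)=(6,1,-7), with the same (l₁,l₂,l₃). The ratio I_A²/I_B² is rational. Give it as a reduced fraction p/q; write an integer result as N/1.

28/1

Same 8,1,7: normalisation and zero-m 3j drop out of the ratio.
A: Δ: 2! 14! 0! / 17! → 1/2040; sum: t=1:−1/6227020800 = -1/6227020800; 3j²(8 1 7; 6 0 -6) = Δ·Π!·Σ² = 7/510  (sign +1)
B: Δ: 2! 14! 0! / 17! → 1/2040; sum: t=2:+1/174356582400 = 1/174356582400; 3j²(8 1 7; 6 1 -7) = Δ·Π!·Σ² = 1/2040  (sign +1)
I_A²/I_B² = (7/510)/(1/2040) = 28/1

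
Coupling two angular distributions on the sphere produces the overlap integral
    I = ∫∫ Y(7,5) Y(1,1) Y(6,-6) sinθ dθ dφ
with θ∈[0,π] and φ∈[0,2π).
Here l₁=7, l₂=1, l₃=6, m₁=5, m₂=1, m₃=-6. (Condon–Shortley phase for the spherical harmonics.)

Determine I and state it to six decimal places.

m-sum 0 ✓  L=14 even ✓  6≤6≤8 ✓
Π(2lᵢ+1) = 15×3×13 = 585
triangle coeff Δ(7,1,6) = 1/1365
Σ_t [1,1]: t=1:−1/518400 = -1/518400
(3j)²=7/195 [(7 1 6; 0 0 0)], sign=-1
Σ_t [2,2]: t=2:+1/958003200 = 1/958003200
(3j)²=1/1365 [(7 1 6; 5 1 -6)], sign=+1
⇒ 4πI² = 1/65
I = (-1)√(1/65/(4π)) = -0.03498955

-0.034990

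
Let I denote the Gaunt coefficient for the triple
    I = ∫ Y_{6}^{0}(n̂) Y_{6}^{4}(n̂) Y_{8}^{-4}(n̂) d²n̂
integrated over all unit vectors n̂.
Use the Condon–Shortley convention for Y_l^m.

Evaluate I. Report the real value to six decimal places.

-0.114001

Rules hold: Σm=0, L=20 even, 0≤8≤12.
N = 13·13·17 = 2873
Δ = 4!·8!·8!/21! = 1/1309458150
Racah Σ t=0..4: t=0:+1/49766400 t=1:−1/3110400 t=2:+1/1327104 t=3:−1/3110400 t=4:+1/49766400 = 1/6635520
⇒ 3j(6 6 8; 0 0 0)² = 350/46189, sgn +1
Racah Σ t=2..4: t=2:+1/92897280 t=3:−1/21772800 t=4:+1/49766400 = -1/66355200
⇒ 3j(6 6 8; 0 4 -4)² = 63/8398, sgn -1
4πI² = N·(3j₀)²·(3jₘ)² = 11025/67507
I = -1·√(0.163316/4π) = -0.11400134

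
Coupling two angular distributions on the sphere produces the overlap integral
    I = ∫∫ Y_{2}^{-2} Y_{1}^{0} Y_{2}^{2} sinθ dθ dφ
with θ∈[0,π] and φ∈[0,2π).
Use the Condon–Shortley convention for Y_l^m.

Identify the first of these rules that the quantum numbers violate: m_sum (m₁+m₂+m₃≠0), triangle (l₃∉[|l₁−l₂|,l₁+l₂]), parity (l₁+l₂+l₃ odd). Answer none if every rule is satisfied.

Σmᵢ = 0  ✓
l₃∈[|l₁−l₂|,l₁+l₂]=[1,3], have l₃=2  ✓
Σlᵢ = 5 ⇒ odd  ✗

parity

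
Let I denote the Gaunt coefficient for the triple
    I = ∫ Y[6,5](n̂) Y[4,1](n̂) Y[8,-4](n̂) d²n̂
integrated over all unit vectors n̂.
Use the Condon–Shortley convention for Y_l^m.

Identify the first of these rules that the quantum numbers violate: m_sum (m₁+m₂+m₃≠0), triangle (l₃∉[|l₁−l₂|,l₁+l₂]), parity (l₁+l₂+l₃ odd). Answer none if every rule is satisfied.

azimuthal sum: 5 + 1 − 4 = 2  ✗
2 ≤ 8 ≤ 10 (triangle on l)
L = 6 + 4 + 8 = 18 (even)

m_sum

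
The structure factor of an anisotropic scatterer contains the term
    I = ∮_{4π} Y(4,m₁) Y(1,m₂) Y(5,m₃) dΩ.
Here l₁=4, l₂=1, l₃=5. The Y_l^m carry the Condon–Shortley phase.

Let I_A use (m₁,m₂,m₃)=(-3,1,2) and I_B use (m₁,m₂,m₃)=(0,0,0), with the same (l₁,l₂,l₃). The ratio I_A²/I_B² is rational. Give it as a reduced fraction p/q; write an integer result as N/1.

3/25

Shared (l₁,l₂,l₃)=(4,1,5): N and (l;000)² cancel in I_A²/I_B².
A: Δ = 0!·8!·2!/11! = 1/495; Racah Σ t=0..0: t=0:+1/10080 = 1/10080; ⇒ 3j(4 1 5; -3 1 2)² = 1/165, sgn -1
B: Δ = 0!·8!·2!/11! = 1/495; Racah Σ t=0..0: t=0:+1/576 = 1/576; ⇒ 3j(4 1 5; 0 0 0)² = 5/99, sgn -1
I_A²/I_B² = (1/165)/(5/99) = 3/25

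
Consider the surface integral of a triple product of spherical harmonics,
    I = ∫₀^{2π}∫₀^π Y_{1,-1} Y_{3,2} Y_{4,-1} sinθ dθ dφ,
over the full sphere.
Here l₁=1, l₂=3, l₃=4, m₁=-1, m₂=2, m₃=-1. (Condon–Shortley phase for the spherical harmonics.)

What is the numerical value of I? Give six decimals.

-0.106622

Checks pass: Σm=0; 8 even; l₃=4∈[2,4].
(2·1+1)(2·3+1)(2·4+1) = 189
Δ: 0! 2! 6! / 9! → 1/252
sum: t=0:+1/36 = 1/36
3j²(1 3 4; 0 0 0) = Δ·Π!·Σ² = 4/63  (sign +1)
sum: t=0:+1/240 = 1/240
3j²(1 3 4; -1 2 -1) = Δ·Π!·Σ² = 1/84  (sign -1)
combine: 4πI² = 189·4/63·1/84 = 1/7
take √, sign -1: I = -0.10662181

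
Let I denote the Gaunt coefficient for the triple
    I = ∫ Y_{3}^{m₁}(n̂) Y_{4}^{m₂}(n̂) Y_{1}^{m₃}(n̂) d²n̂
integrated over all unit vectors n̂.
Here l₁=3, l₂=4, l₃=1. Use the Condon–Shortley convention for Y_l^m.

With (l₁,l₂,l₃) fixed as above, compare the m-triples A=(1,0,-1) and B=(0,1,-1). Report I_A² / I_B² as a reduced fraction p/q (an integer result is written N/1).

Same 3,4,1: normalisation and zero-m 3j drop out of the ratio.
A: Δ: 6! 0! 2! / 9! → 1/252; sum: t=2:+1/96 = 1/96; 3j²(3 4 1; 1 0 -1) = Δ·Π!·Σ² = 1/42  (sign +1)
B: Δ: 6! 0! 2! / 9! → 1/252; sum: t=3:−1/72 = -1/72; 3j²(3 4 1; 0 1 -1) = Δ·Π!·Σ² = 5/126  (sign -1)
I_A²/I_B² = (1/42)/(5/126) = 3/5

3/5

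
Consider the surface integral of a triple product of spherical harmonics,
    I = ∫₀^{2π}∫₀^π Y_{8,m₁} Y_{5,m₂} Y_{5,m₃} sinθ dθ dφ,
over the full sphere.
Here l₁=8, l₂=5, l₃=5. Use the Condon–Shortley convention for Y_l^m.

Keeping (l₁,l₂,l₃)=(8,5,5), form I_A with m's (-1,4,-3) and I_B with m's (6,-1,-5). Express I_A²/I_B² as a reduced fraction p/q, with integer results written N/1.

l's match ⇒ only the (l;m) 3-j factors differ between A and B.
A: triangle coeff Δ(8,5,5) = 1/37413090; Σ_t [7,8]: t=7:−1/14515200 t=8:+1/203212800 = -13/203212800; (3j)²=104/17765 [(8 5 5; -1 4 -3)], sign=-1
B: triangle coeff Δ(8,5,5) = 1/37413090; Σ_t [2,2]: t=2:+1/116121600 = 1/116121600; (3j)²=7/323 [(8 5 5; 6 -1 -5)], sign=+1
I_A²/I_B² = (104/17765)/(7/323) = 104/385

104/385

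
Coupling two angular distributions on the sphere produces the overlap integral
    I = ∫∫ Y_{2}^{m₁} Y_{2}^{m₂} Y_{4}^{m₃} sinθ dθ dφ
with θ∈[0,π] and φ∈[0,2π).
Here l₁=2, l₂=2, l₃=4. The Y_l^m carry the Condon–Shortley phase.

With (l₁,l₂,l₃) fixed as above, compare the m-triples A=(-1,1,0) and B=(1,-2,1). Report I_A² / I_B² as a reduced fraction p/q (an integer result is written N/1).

Same 2,2,4: normalisation and zero-m 3j drop out of the ratio.
A: Δ: 0! 4! 4! / 9! → 1/630; sum: t=0:+1/36 = 1/36; 3j²(2 2 4; -1 1 0) = Δ·Π!·Σ² = 8/315  (sign +1)
B: Δ: 0! 4! 4! / 9! → 1/630; sum: t=0:+1/144 = 1/144; 3j²(2 2 4; 1 -2 1) = Δ·Π!·Σ² = 1/126  (sign -1)
I_A²/I_B² = (8/315)/(1/126) = 16/5

16/5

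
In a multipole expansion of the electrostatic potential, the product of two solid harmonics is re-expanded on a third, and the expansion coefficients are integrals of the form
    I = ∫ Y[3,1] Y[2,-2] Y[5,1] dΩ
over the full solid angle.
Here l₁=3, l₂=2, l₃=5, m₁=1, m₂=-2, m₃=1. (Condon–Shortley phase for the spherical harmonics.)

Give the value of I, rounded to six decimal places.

-0.092802

Rules hold: Σm=0, L=10 even, 1≤5≤5.
N = 7·5·11 = 385
Δ = 0!·6!·4!/11! = 1/2310
Racah Σ t=0..0: t=0:+1/144 = 1/144
⇒ 3j(3 2 5; 0 0 0)² = 10/231, sgn -1
Racah Σ t=0..0: t=0:+1/1152 = 1/1152
⇒ 3j(3 2 5; 1 -2 1)² = 1/154, sgn +1
4πI² = N·(3j₀)²·(3jₘ)² = 25/231
I = -1·√(0.108225/4π) = -0.09280237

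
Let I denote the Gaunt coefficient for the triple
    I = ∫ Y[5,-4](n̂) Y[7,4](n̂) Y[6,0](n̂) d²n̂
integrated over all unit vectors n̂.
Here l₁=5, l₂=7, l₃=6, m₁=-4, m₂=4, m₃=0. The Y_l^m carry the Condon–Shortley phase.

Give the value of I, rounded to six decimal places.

Checks pass: Σm=0; 18 even; l₃=6∈[2,12].
(2·5+1)(2·7+1)(2·6+1) = 2145
Δ: 6! 4! 8! / 19! → 1/174594420
sum: t=1:−1/4147200 t=2:+1/207360 t=3:−1/82944 t=4:+1/207360 t=5:−1/4147200 = -1/345600
3j²(5 7 6; 0 0 0) = Δ·Π!·Σ² = 420/46189  (sign -1)
sum: t=5:−1/4147200 t=6:+1/3110400 = 1/12441600
3j²(5 7 6; -4 4 0) = Δ·Π!·Σ² = 7/4199  (sign +1)
combine: 4πI² = 2145·420/46189·7/4199 = 44100/1356277
take √, sign -1: I = -0.05086747

-0.050867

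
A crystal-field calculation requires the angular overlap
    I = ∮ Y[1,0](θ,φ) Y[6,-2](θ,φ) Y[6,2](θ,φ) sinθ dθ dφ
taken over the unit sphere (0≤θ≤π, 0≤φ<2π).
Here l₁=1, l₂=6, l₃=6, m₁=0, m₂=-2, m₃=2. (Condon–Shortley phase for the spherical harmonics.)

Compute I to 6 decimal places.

l₁+l₂+l₃=13 is odd: 3j(l;000)=0 ⇒ I=0

0.000000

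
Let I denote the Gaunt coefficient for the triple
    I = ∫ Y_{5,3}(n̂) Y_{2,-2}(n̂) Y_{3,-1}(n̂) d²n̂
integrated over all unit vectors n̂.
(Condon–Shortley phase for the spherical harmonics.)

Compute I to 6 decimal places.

Rules hold: Σm=0, L=10 even, 3≤3≤7.
N = 11·5·7 = 385
Δ = 4!·6!·0!/11! = 1/2310
Racah Σ t=2..2: t=2:+1/144 = 1/144
⇒ 3j(5 2 3; 0 0 0)² = 10/231, sgn -1
Racah Σ t=0..0: t=0:+1/1152 = 1/1152
⇒ 3j(5 2 3; 3 -2 -1)² = 1/33, sgn +1
4πI² = N·(3j₀)²·(3jₘ)² = 50/99
I = -1·√(0.505051/4π) = -0.20047604

-0.200476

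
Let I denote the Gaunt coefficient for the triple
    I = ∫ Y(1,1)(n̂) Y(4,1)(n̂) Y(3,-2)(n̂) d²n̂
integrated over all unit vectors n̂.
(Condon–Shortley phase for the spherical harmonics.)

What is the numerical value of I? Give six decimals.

Rules hold: Σm=0, L=8 even, 3≤3≤5.
N = 3·9·7 = 189
Δ = 2!·0!·6!/9! = 1/252
Racah Σ t=1..1: t=1:−1/36 = -1/36
⇒ 3j(1 4 3; 0 0 0)² = 4/63, sgn +1
Racah Σ t=0..0: t=0:+1/240 = 1/240
⇒ 3j(1 4 3; 1 1 -2)² = 1/84, sgn -1
4πI² = N·(3j₀)²·(3jₘ)² = 1/7
I = -1·√(0.142857/4π) = -0.10662181

-0.106622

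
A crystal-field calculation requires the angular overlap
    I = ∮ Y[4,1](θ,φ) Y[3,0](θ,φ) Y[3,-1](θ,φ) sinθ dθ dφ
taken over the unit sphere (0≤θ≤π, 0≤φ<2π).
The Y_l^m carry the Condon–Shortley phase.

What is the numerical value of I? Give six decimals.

-0.099323

m-sum 0 ✓  L=10 even ✓  1≤3≤7 ✓
Π(2lᵢ+1) = 9×7×7 = 441
triangle coeff Δ(4,3,3) = 1/34650
Σ_t [1,3]: t=1:−1/72 t=2:+1/16 t=3:−1/72 = 5/144
(3j)²=2/77 [(4 3 3; 0 0 0)], sign=-1
Σ_t [1,3]: t=1:−1/48 t=2:+1/24 t=3:−1/288 = 5/288
(3j)²=5/462 [(4 3 3; 1 0 -1)], sign=+1
⇒ 4πI² = 15/121
I = (-1)√(15/121/(4π)) = -0.09932258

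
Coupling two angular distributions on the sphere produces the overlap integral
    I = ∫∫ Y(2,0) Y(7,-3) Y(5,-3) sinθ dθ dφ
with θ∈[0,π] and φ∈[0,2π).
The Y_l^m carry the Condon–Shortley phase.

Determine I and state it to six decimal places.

m-sum = 0 − 3 − 3 = -6 ≠ 0 ⇒ I = 0

0.000000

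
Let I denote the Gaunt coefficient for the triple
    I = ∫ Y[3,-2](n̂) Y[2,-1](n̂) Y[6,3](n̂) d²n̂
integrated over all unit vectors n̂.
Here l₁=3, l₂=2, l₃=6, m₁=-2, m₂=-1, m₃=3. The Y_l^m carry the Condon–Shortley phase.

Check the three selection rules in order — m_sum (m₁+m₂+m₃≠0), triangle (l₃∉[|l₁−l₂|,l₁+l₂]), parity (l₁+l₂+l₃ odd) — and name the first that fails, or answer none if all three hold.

Σmᵢ = 0  ✓
l₃∈[|l₁−l₂|,l₁+l₂]=[1,5], have l₃=6  ✗
Σlᵢ = 11 ⇒ odd

triangle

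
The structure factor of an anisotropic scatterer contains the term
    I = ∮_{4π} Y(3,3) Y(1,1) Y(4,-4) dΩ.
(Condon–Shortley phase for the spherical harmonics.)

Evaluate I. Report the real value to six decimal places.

0.325735

m-sum 0 ✓  L=8 even ✓  2≤4≤4 ✓
Π(2lᵢ+1) = 7×3×9 = 189
triangle coeff Δ(3,1,4) = 1/252
Σ_t [0,0]: t=0:+1/36 = 1/36
(3j)²=4/63 [(3 1 4; 0 0 0)], sign=+1
Σ_t [0,0]: t=0:+1/1440 = 1/1440
(3j)²=1/9 [(3 1 4; 3 1 -4)], sign=+1
⇒ 4πI² = 4/3
I = (+1)√(4/3/(4π)) = 0.32573501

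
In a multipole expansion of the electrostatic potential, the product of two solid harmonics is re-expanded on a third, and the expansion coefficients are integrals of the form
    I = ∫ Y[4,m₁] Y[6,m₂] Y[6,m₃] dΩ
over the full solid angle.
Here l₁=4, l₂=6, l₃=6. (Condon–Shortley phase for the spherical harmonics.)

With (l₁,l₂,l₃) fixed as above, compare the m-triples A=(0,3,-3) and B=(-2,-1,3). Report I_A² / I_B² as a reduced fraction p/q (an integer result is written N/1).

Shared (l₁,l₂,l₃)=(4,6,6): N and (l;000)² cancel in I_A²/I_B².
A: Δ = 4!·4!·8!/17! = 1/15315300; Racah Σ t=1..4: t=1:−1/1451520 t=2:+1/80640 t=3:−1/51840 t=4:+1/414720 = -1/193536; ⇒ 3j(4 6 6; 0 3 -3)² = 81/17017, sgn +1
B: Δ = 4!·4!·8!/17! = 1/15315300; Racah Σ t=2..4: t=2:+1/69120 t=3:−1/51840 t=4:+1/483840 = -1/362880; ⇒ 3j(4 6 6; -2 -1 3)² = 16/17017, sgn +1
I_A²/I_B² = (81/17017)/(16/17017) = 81/16

81/16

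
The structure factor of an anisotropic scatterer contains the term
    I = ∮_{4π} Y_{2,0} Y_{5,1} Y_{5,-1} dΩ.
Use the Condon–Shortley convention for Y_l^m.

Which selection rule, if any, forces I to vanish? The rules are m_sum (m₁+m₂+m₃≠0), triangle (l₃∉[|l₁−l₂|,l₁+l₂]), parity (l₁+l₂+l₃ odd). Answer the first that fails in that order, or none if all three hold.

none

azimuthal sum: 0 + 1 − 1 = 0  ✓
3 ≤ 5 ≤ 7 (triangle on l)  ✓
L = 2 + 5 + 5 = 12 (even)  ✓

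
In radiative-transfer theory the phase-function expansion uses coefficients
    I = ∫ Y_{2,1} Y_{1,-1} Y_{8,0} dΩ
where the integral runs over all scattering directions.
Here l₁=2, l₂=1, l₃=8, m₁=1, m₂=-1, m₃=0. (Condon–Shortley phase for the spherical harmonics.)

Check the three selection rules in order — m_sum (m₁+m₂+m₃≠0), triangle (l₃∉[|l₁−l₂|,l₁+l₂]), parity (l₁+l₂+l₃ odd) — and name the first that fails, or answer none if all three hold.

Σmᵢ = 0  ✓
l₃∈[|l₁−l₂|,l₁+l₂]=[1,3], have l₃=8  ✗
Σlᵢ = 11 ⇒ odd

triangle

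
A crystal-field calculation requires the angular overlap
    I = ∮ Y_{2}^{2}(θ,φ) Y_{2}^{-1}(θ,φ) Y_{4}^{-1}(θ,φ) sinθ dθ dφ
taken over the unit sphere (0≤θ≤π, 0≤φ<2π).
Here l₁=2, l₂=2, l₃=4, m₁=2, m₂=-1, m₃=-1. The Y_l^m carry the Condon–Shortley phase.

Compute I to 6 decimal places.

-0.090112

Rules hold: Σm=0, L=8 even, 0≤4≤4.
N = 5·5·9 = 225
Δ = 0!·4!·4!/9! = 1/630
Racah Σ t=0..0: t=0:+1/16 = 1/16
⇒ 3j(2 2 4; 0 0 0)² = 2/35, sgn +1
Racah Σ t=0..0: t=0:+1/144 = 1/144
⇒ 3j(2 2 4; 2 -1 -1)² = 1/126, sgn -1
4πI² = N·(3j₀)²·(3jₘ)² = 5/49
I = -1·√(0.102041/4π) = -0.09011188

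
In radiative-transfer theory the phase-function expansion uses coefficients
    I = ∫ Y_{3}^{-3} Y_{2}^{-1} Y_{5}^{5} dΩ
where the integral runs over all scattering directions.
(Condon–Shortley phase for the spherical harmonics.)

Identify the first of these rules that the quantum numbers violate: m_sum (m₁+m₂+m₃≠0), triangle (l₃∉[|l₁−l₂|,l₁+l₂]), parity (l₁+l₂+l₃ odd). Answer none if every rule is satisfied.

m₁+m₂+m₃ = -3 − 1 + 5 = 1  ✗
triangle: |3−2|=1 ≤ l₃=5 ≤ 3+2=5
parity: l₁+l₂+l₃ = 10 is even

m_sum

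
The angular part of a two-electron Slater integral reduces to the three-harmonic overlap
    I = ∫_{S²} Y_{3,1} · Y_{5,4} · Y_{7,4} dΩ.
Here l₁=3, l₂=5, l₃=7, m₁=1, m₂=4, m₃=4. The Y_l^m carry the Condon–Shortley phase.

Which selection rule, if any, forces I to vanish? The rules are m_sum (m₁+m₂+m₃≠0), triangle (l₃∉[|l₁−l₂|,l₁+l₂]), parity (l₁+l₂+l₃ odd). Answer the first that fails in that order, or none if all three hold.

m_sum

azimuthal sum: 1 + 4 + 4 = 9  ✗
2 ≤ 7 ≤ 8 (triangle on l)
L = 3 + 5 + 7 = 15 (odd)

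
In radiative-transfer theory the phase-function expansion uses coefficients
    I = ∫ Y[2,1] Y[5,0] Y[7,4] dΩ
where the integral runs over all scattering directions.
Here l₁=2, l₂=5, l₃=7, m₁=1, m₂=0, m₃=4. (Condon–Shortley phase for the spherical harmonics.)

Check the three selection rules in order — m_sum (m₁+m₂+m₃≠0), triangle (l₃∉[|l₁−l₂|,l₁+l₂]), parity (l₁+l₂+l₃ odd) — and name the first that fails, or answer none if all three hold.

m₁+m₂+m₃ = 1 + 0 + 4 = 5  ✗
triangle: |2−5|=3 ≤ l₃=7 ≤ 2+5=7
parity: l₁+l₂+l₃ = 14 is even

m_sum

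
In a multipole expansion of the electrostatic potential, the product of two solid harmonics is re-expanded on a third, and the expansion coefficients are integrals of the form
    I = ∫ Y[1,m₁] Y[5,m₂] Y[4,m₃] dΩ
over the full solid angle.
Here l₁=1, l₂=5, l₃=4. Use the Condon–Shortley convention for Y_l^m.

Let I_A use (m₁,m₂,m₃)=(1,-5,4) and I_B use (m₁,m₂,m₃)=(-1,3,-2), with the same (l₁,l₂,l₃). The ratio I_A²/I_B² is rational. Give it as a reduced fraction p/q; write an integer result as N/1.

45/28

l's match ⇒ only the (l;m) 3-j factors differ between A and B.
A: triangle coeff Δ(1,5,4) = 1/495; Σ_t [0,0]: t=0:+1/80640 = 1/80640; (3j)²=1/11 [(1 5 4; 1 -5 4)], sign=+1
B: triangle coeff Δ(1,5,4) = 1/495; Σ_t [2,2]: t=2:+1/2880 = 1/2880; (3j)²=28/495 [(1 5 4; -1 3 -2)], sign=+1
I_A²/I_B² = (1/11)/(28/495) = 45/28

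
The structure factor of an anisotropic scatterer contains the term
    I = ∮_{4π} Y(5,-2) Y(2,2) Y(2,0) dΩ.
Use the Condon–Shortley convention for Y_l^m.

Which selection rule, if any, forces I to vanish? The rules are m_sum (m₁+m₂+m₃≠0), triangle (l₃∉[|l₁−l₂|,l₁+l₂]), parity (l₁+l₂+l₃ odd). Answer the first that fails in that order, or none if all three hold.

Σmᵢ = 0  ✓
l₃∈[|l₁−l₂|,l₁+l₂]=[3,7], have l₃=2  ✗
Σlᵢ = 9 ⇒ odd

triangle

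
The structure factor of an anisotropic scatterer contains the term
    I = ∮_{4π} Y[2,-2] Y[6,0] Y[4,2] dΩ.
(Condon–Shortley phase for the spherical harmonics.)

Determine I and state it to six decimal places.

0.061597

m-sum 0 ✓  L=12 even ✓  4≤4≤8 ✓
Π(2lᵢ+1) = 5×13×9 = 585
triangle coeff Δ(2,6,4) = 1/6435
Σ_t [2,2]: t=2:+1/2304 = 1/2304
(3j)²=5/143 [(2 6 4; 0 0 0)], sign=+1
Σ_t [4,4]: t=4:+1/34560 = 1/34560
(3j)²=1/429 [(2 6 4; -2 0 2)], sign=+1
⇒ 4πI² = 75/1573
I = (+1)√(75/1573/(4π)) = 0.06159725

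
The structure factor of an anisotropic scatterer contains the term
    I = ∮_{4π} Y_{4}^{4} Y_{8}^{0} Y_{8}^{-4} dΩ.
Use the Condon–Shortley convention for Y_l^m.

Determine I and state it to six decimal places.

0.152459

m-sum 0 ✓  L=20 even ✓  4≤8≤12 ✓
Π(2lᵢ+1) = 9×17×17 = 2601
triangle coeff Δ(4,8,8) = 1/185175900
Σ_t [0,4]: t=0:+1/557383680 t=1:−1/21772800 t=2:+1/8294400 t=3:−1/21772800 t=4:+1/557383680 = 1/30965760
(3j)²=36/4199 [(4 8 8; 0 0 0)], sign=+1
Σ_t [0,0]: t=0:+1/557383680 = 1/557383680
(3j)²=55/4199 [(4 8 8; 4 0 -4)], sign=+1
⇒ 4πI² = 17820/61009
I = (+1)√(17820/61009/(4π)) = 0.15245861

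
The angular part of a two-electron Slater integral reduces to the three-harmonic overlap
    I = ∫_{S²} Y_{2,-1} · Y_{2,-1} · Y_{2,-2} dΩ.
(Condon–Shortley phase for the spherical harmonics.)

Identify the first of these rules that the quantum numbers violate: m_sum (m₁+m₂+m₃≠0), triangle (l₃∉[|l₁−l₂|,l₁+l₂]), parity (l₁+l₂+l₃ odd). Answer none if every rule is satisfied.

m_sum

azimuthal sum: -1 − 1 − 2 = -4  ✗
0 ≤ 2 ≤ 4 (triangle on l)
L = 2 + 2 + 2 = 6 (even)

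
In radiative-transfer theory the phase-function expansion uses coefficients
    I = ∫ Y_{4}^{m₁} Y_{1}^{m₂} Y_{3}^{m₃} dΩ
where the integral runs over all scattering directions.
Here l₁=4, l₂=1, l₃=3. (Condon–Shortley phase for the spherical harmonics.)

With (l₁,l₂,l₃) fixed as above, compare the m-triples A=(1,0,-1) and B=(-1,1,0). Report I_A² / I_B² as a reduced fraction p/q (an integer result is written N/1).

l's match ⇒ only the (l;m) 3-j factors differ between A and B.
A: triangle coeff Δ(4,1,3) = 1/252; Σ_t [1,1]: t=1:−1/48 = -1/48; (3j)²=5/84 [(4 1 3; 1 0 -1)], sign=-1
B: triangle coeff Δ(4,1,3) = 1/252; Σ_t [2,2]: t=2:+1/72 = 1/72; (3j)²=5/126 [(4 1 3; -1 1 0)], sign=-1
I_A²/I_B² = (5/84)/(5/126) = 3/2

3/2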